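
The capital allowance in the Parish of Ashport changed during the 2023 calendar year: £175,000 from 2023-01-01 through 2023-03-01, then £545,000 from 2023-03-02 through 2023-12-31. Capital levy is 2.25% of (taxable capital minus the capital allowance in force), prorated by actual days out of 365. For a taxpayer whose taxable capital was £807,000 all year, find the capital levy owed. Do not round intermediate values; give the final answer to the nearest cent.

£7,263.49

2023-01-01 to 2023-03-01: 60 days, exemption £175,000 → (£807,000 − £175,000) × 2.25% × 60/365 = £2,337.5342
2023-03-02 to 2023-12-31: 305 days, exemption £545,000 → (£807,000 − £545,000) × 2.25% × 305/365 = £4,925.9589
Total = £7,263.4932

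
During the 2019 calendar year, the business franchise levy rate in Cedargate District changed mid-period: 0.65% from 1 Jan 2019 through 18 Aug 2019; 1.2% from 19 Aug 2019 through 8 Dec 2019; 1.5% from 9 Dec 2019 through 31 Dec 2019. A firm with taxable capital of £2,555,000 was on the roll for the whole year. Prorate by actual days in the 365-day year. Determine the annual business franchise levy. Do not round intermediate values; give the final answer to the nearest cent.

1 Jan – 18 Aug 2019: 230 days at 0.65% → £2,555,000 × 0.65% × 230/365 = £10,465.0000
19 Aug – 8 Dec 2019: 112 days at 1.2% → £2,555,000 × 1.2% × 112/365 = £9,408.0000
9 Dec – 31 Dec 2019: 23 days at 1.5% → £2,555,000 × 1.5% × 23/365 = £2,415.0000
Total = £22,288.0000

£22,288.00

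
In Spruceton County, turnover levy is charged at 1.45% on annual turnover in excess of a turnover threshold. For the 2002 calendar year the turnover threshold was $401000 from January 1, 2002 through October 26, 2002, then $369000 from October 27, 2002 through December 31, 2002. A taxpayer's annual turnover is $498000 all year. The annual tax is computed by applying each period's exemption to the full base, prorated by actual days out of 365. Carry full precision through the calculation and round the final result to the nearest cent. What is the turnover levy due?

January 1 – October 26, 2002: 299 days, exemption $401000 → ($498000 − $401000) × 1.45% × 299/365 = $1152.1740
October 27 – December 31, 2002: 66 days, exemption $369000 → ($498000 − $369000) × 1.45% × 66/365 = $338.2274
Total = $1490.4014

$1490.40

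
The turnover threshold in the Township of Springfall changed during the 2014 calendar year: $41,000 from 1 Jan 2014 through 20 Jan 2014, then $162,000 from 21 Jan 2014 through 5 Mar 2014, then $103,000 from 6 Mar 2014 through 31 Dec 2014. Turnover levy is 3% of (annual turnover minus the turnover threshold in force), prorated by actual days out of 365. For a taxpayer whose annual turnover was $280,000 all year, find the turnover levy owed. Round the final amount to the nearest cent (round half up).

$5,198.55

1 Jan – 20 Jan 2014: 20 days, exemption $41,000 → ($280,000 − $41,000) × 3% × 20/365 = $392.8767
21 Jan – 5 Mar 2014: 44 days, exemption $162,000 → ($280,000 − $162,000) × 3% × 44/365 = $426.7397
6 Mar – 31 Dec 2014: 301 days, exemption $103,000 → ($280,000 − $103,000) × 3% × 301/365 = $4,378.9315
Total = $5,198.5479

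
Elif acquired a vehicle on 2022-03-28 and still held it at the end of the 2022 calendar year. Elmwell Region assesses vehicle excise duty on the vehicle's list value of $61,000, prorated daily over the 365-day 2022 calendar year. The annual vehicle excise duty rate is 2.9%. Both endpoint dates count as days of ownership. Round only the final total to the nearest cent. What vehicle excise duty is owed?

$1,352.19

Days held (2022-03-28 to 2022-12-31): 279 out of 365
Tax = $61,000 × 2.9% × 279/365 = $1,352.1945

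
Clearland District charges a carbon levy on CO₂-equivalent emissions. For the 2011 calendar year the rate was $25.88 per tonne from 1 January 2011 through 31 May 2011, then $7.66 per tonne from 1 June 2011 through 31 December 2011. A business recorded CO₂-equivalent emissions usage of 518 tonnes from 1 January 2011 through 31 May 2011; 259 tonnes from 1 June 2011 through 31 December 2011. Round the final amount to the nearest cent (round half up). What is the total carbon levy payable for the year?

$15,389.78

1 January – 31 May 2011: 518 tonnes at $25.88/tonne → $13,405.84
1 June – 31 December 2011: 259 tonnes at $7.66/tonne → $1,983.94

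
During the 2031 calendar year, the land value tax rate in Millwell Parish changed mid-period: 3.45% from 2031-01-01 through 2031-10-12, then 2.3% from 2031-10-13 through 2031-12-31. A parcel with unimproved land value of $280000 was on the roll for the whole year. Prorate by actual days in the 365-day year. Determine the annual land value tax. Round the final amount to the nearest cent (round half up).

$8954.25

2031-01-01 to 2031-10-12: 285 days at 3.45% → $280000 × 3.45% × 285/365 = $7542.7397
2031-10-13 to 2031-12-31: 80 days at 2.3% → $280000 × 2.3% × 80/365 = $1411.5068
Total = $8954.2466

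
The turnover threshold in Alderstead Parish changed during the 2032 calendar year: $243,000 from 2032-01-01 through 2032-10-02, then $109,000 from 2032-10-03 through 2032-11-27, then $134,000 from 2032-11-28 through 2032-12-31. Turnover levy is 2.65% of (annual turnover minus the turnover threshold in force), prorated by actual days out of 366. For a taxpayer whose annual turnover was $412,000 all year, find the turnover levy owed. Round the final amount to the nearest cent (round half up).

$5,290.15

2032-01-01 to 2032-10-02: 276 days, exemption $243,000 → ($412,000 − $243,000) × 2.65% × 276/366 = $3,377.2295
2032-10-03 to 2032-11-27: 56 days, exemption $109,000 → ($412,000 − $109,000) × 2.65% × 56/366 = $1,228.5574
2032-11-28 to 2032-12-31: 34 days, exemption $134,000 → ($412,000 − $134,000) × 2.65% × 34/366 = $684.3661
Total = $5,290.1530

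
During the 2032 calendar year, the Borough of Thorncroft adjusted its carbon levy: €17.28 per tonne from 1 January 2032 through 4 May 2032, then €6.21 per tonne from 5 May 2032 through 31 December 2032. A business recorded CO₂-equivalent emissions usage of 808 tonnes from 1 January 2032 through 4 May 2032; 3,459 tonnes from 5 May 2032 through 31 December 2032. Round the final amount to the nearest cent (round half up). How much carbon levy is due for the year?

1 January – 4 May 2032: 808 tonnes at €17.28/tonne → €13,962.24
5 May – 31 December 2032: 3,459 tonnes at €6.21/tonne → €21,480.39

€35,442.63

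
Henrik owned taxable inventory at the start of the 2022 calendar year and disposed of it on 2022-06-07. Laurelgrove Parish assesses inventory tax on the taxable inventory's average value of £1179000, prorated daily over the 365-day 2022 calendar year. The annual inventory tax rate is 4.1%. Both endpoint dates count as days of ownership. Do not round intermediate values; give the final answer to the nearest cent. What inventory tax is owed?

Days held (2022-01-01 to 2022-06-07): 158 out of 365
Tax = £1179000 × 4.1% × 158/365 = £20924.8274

£20924.83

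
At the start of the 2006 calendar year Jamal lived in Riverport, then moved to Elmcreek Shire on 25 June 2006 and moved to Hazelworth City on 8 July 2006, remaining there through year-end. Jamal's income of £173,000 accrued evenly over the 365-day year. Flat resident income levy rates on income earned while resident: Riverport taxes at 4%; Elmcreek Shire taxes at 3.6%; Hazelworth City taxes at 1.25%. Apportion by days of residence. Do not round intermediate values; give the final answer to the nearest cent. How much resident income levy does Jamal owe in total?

£4,588.29

Riverport, 1 January – 24 June 2006: 175 days → £173,000 × 4% × 175/365 = £3,317.8082
Elmcreek Shire, 25 June – 7 July 2006: 13 days → £173,000 × 3.6% × 13/365 = £221.8192
Hazelworth City, 8 July – 31 December 2006: 177 days → £173,000 × 1.25% × 177/365 = £1,048.6644
Total = £4,588.2918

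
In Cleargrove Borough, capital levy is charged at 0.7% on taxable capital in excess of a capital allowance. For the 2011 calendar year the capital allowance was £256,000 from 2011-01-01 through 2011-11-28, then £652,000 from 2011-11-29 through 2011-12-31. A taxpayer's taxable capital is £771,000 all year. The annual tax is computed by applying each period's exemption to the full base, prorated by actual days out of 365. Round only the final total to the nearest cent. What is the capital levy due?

2011-01-01 to 2011-11-28: 332 days, exemption £256,000 → (£771,000 − £256,000) × 0.7% × 332/365 = £3,279.0685
2011-11-29 to 2011-12-31: 33 days, exemption £652,000 → (£771,000 − £652,000) × 0.7% × 33/365 = £75.3123
Total = £3,354.3808

£3,354.38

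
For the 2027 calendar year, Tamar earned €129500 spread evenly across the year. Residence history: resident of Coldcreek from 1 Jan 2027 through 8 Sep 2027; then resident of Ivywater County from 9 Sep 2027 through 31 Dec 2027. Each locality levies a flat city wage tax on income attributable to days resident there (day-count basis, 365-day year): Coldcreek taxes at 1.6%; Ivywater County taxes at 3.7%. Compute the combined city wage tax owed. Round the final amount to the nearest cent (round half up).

Coldcreek, 1 Jan – 8 Sep 2027: 251 days → €129500 × 1.6% × 251/365 = €1424.8548
Ivywater County, 9 Sep – 31 Dec 2027: 114 days → €129500 × 3.7% × 114/365 = €1496.5233
Total = €2921.3781

€2921.38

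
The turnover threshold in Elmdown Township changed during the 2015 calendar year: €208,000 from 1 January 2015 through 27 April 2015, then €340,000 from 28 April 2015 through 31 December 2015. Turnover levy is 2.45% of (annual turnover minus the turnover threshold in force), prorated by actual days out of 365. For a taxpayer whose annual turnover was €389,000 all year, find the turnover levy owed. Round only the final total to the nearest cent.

€2,237.15

1 January – 27 April 2015: 117 days, exemption €208,000 → (€389,000 − €208,000) × 2.45% × 117/365 = €1,421.4699
28 April – 31 December 2015: 248 days, exemption €340,000 → (€389,000 − €340,000) × 2.45% × 248/365 = €815.6822
Total = €2,237.1521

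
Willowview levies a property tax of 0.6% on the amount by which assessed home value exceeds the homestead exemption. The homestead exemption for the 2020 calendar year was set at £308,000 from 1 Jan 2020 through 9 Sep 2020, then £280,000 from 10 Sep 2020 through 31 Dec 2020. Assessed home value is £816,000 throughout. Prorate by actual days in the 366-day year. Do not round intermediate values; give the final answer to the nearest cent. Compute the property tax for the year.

£3,099.87

1 Jan – 9 Sep 2020: 253 days, exemption £308,000 → (£816,000 − £308,000) × 0.6% × 253/366 = £2,106.9508
10 Sep – 31 Dec 2020: 113 days, exemption £280,000 → (£816,000 − £280,000) × 0.6% × 113/366 = £992.9180
Total = £3,099.8689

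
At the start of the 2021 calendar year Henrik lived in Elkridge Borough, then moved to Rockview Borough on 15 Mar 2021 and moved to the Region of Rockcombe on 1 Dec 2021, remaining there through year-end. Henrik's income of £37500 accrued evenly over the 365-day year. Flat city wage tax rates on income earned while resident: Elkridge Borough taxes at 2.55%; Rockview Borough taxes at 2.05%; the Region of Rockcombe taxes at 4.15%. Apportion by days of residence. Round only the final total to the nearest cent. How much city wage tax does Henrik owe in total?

£873.13

Elkridge Borough, 1 Jan – 14 Mar 2021: 73 days → £37500 × 2.55% × 73/365 = £191.2500
Rockview Borough, 15 Mar – 30 Nov 2021: 261 days → £37500 × 2.05% × 261/365 = £549.7089
The Region of Rockcombe, 1 Dec – 31 Dec 2021: 31 days → £37500 × 4.15% × 31/365 = £132.1747
Total = £873.1336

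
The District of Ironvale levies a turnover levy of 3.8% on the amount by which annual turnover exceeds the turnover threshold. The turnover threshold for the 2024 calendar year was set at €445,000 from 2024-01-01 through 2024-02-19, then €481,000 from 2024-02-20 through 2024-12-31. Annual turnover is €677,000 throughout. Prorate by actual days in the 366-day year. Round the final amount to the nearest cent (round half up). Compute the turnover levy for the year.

€7,634.89

2024-01-01 to 2024-02-19: 50 days, exemption €445,000 → (€677,000 − €445,000) × 3.8% × 50/366 = €1,204.3716
2024-02-20 to 2024-12-31: 316 days, exemption €481,000 → (€677,000 − €481,000) × 3.8% × 316/366 = €6,430.5137
Total = €7,634.8852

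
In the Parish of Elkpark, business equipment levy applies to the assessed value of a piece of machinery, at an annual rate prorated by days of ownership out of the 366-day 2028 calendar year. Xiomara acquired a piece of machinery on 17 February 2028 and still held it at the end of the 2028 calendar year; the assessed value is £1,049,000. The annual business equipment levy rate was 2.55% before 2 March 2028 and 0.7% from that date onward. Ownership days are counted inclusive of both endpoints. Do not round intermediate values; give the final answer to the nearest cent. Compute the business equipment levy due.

17 February – 1 March 2028: 14 days at 2.55% → £1,049,000 × 2.55% × 14/366 = £1,023.2049
2 March – 31 December 2028: 305 days at 0.7% → £1,049,000 × 0.7% × 305/366 = £6,119.1667
Total = £7,142.3716

£7,142.37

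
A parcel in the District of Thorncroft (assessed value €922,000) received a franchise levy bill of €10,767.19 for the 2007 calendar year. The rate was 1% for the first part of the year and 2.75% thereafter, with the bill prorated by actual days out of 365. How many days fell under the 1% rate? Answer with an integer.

Let d = days at the first rate; then 365 − d days at the second rate.
€922,000 × [1%·d + 2.75%·(365−d)] / 365 = €10,767.19
Solving gives d = 330, so the new rate took effect on 27 November 2007.

330 days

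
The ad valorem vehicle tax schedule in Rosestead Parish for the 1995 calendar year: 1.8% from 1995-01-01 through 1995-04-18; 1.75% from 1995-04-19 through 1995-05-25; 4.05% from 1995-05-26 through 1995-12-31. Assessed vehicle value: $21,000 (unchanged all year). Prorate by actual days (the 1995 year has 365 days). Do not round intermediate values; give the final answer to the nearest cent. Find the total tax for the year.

1995-01-01 to 1995-04-18: 108 days at 1.8% → $21,000 × 1.8% × 108/365 = $111.8466
1995-04-19 to 1995-05-25: 37 days at 1.75% → $21,000 × 1.75% × 37/365 = $37.2534
1995-05-26 to 1995-12-31: 220 days at 4.05% → $21,000 × 4.05% × 220/365 = $512.6301
Total = $661.7301

$661.73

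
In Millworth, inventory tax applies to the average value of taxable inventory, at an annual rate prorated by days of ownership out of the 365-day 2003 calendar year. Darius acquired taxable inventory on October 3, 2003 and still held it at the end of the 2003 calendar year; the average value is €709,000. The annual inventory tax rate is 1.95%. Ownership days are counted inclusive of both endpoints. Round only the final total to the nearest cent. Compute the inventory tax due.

€3,409.03

Days held (October 3 – December 31, 2003): 90 out of 365
Tax = €709,000 × 1.95% × 90/365 = €3,409.0274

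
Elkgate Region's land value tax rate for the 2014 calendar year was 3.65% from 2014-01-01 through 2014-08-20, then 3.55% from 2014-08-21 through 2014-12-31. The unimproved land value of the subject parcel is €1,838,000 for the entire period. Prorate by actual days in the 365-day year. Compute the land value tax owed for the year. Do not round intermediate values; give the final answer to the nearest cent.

2014-01-01 to 2014-08-20: 232 days at 3.65% → €1,838,000 × 3.65% × 232/365 = €42,641.6000
2014-08-21 to 2014-12-31: 133 days at 3.55% → €1,838,000 × 3.55% × 133/365 = €23,775.6630
Total = €66,417.2630

€66,417.26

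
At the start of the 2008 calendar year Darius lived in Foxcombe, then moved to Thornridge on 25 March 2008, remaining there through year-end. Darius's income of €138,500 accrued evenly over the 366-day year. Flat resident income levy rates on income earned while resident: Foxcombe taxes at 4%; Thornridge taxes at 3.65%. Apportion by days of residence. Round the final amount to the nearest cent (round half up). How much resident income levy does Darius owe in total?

€5,166.50

Foxcombe, 1 January – 24 March 2008: 84 days → €138,500 × 4% × 84/366 = €1,271.4754
Thornridge, 25 March – 31 December 2008: 282 days → €138,500 × 3.65% × 282/366 = €3,895.0287
Total = €5,166.5041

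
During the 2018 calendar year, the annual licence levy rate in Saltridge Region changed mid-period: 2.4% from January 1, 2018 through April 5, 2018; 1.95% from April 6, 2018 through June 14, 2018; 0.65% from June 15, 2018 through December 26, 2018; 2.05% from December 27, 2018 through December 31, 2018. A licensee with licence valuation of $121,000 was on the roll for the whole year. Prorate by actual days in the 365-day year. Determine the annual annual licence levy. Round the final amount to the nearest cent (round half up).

$1,662.51

January 1 – April 5, 2018: 95 days at 2.4% → $121,000 × 2.4% × 95/365 = $755.8356
April 6 – June 14, 2018: 70 days at 1.95% → $121,000 × 1.95% × 70/365 = $452.5068
June 15 – December 26, 2018: 195 days at 0.65% → $121,000 × 0.65% × 195/365 = $420.1849
December 27 – December 31, 2018: 5 days at 2.05% → $121,000 × 2.05% × 5/365 = $33.9795
Total = $1,662.5068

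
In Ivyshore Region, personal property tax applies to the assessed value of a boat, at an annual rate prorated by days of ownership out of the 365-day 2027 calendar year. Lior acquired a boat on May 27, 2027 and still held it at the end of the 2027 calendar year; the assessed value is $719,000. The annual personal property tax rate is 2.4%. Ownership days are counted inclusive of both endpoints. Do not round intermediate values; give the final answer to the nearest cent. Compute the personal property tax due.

Days held (May 27 – December 31, 2027): 219 out of 365
Tax = $719,000 × 2.4% × 219/365 = $10,353.6000

$10,353.60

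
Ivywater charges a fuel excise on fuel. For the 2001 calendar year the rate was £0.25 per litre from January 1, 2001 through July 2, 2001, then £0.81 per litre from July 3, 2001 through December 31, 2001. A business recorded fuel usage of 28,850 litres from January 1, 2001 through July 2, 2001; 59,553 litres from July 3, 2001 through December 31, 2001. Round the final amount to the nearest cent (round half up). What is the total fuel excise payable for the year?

January 1 – July 2, 2001: 28,850 litres at £0.25/litre → £7212.50
July 3 – December 31, 2001: 59,553 litres at £0.81/litre → £48237.93

£55450.43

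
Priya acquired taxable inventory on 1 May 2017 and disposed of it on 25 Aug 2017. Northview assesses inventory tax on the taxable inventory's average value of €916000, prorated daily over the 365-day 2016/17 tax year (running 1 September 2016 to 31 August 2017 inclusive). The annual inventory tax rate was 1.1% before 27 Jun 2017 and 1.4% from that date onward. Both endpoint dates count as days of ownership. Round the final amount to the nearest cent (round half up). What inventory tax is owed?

€3681.57

1 May – 26 Jun 2017: 57 days at 1.1% → €916000 × 1.1% × 57/365 = €1573.5123
27 Jun – 25 Aug 2017: 60 days at 1.4% → €916000 × 1.4% × 60/365 = €2108.0548
Total = €3681.5671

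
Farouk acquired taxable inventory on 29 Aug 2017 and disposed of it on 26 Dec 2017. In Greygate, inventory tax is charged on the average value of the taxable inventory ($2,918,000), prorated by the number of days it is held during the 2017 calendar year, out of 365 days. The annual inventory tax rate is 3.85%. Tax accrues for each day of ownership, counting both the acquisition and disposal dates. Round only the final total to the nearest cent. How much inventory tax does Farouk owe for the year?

Days held (29 Aug – 26 Dec 2017): 120 out of 365
Tax = $2,918,000 × 3.85% × 120/365 = $36,934.6849

$36,934.68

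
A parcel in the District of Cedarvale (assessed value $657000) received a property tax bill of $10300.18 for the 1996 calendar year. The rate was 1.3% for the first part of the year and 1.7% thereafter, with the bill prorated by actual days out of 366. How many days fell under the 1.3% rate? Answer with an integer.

121 days

Let d = days at the first rate; then 366 − d days at the second rate.
$657000 × [1.3%·d + 1.7%·(366−d)] / 366 = $10300.18
Solving gives d = 121, so the new rate took effect on May 1, 1996.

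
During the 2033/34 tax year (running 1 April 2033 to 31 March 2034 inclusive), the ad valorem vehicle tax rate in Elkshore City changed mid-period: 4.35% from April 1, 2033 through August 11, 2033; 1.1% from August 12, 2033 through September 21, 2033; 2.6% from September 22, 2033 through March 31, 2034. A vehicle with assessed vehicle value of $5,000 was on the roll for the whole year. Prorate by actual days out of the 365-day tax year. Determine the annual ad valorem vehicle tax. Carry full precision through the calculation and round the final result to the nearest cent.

$153.46

April 1 – August 11, 2033: 133 days at 4.35% → $5,000 × 4.35% × 133/365 = $79.2534
August 12 – September 21, 2033: 41 days at 1.1% → $5,000 × 1.1% × 41/365 = $6.1781
September 22, 2033 – March 31, 2034: 191 days at 2.6% → $5,000 × 2.6% × 191/365 = $68.0274
Total = $153.4589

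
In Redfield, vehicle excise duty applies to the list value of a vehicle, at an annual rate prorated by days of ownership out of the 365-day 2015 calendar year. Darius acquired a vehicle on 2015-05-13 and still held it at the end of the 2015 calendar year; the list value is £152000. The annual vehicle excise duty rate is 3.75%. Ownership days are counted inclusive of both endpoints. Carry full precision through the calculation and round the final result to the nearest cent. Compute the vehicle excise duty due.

Days held (2015-05-13 to 2015-12-31): 233 out of 365
Tax = £152000 × 3.75% × 233/365 = £3638.6301

£3638.63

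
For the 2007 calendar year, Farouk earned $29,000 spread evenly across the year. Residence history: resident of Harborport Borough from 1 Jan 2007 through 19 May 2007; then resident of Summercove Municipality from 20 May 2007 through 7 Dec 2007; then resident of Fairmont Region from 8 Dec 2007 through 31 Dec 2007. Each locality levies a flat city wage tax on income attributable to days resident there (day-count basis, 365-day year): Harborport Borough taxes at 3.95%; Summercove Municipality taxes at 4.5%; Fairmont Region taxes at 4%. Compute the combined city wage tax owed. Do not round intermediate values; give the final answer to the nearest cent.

$1,234.72

Harborport Borough, 1 Jan – 19 May 2007: 139 days → $29,000 × 3.95% × 139/365 = $436.2315
Summercove Municipality, 20 May – 7 Dec 2007: 202 days → $29,000 × 4.5% × 202/365 = $722.2192
Fairmont Region, 8 Dec – 31 Dec 2007: 24 days → $29,000 × 4% × 24/365 = $76.2740
Total = $1,234.7247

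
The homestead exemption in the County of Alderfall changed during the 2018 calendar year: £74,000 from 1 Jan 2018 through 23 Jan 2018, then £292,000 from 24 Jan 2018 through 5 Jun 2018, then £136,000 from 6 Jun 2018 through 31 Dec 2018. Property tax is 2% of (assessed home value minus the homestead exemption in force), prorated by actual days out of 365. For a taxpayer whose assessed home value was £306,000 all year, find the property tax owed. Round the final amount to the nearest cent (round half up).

£2,341.26

1 Jan – 23 Jan 2018: 23 days, exemption £74,000 → (£306,000 − £74,000) × 2% × 23/365 = £292.3836
24 Jan – 5 Jun 2018: 133 days, exemption £292,000 → (£306,000 − £292,000) × 2% × 133/365 = £102.0274
6 Jun – 31 Dec 2018: 209 days, exemption £136,000 → (£306,000 − £136,000) × 2% × 209/365 = £1,946.8493
Total = £2,341.2603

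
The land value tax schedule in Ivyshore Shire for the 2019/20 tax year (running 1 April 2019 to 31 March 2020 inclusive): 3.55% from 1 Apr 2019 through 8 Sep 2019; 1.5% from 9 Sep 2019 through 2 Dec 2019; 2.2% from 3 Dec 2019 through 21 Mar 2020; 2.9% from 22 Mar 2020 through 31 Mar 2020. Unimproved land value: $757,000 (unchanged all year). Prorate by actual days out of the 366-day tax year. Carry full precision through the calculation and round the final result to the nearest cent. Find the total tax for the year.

1 Apr – 8 Sep 2019: 161 days at 3.55% → $757,000 × 3.55% × 161/366 = $11,821.4030
9 Sep – 2 Dec 2019: 85 days at 1.5% → $757,000 × 1.5% × 85/366 = $2,637.0902
3 Dec 2019 – 21 Mar 2020: 110 days at 2.2% → $757,000 × 2.2% × 110/366 = $5,005.3005
22 Mar – 31 Mar 2020: 10 days at 2.9% → $757,000 × 2.9% × 10/366 = $599.8087
Total = $20,063.6025

$20,063.60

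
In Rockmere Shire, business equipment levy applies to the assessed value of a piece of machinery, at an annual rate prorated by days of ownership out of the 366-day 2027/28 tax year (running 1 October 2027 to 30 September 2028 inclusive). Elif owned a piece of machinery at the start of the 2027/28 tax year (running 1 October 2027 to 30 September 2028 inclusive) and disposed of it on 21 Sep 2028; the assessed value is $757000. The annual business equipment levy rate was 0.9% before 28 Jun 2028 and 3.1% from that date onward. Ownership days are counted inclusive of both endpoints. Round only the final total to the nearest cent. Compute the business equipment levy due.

1 Oct 2027 – 27 Jun 2028: 271 days at 0.9% → $757000 × 0.9% × 271/366 = $5044.5984
28 Jun – 21 Sep 2028: 86 days at 3.1% → $757000 × 3.1% × 86/366 = $5514.1038
Total = $10558.7022

$10558.70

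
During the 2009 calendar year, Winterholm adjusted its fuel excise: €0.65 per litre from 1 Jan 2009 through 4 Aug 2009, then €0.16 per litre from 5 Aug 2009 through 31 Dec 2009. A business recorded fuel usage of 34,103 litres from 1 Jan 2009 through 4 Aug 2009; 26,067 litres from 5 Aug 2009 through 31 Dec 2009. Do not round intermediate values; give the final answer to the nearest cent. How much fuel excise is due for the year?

€26,337.67

1 Jan – 4 Aug 2009: 34,103 litres at €0.65/litre → €22,166.95
5 Aug – 31 Dec 2009: 26,067 litres at €0.16/litre → €4,170.72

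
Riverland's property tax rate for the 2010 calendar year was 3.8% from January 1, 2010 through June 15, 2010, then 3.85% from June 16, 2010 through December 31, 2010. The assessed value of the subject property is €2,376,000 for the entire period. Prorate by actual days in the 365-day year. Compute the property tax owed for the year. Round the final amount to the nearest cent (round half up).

€90,935.70

January 1 – June 15, 2010: 166 days at 3.8% → €2,376,000 × 3.8% × 166/365 = €41,062.4877
June 16 – December 31, 2010: 199 days at 3.85% → €2,376,000 × 3.85% × 199/365 = €49,873.2164
Total = €90,935.7041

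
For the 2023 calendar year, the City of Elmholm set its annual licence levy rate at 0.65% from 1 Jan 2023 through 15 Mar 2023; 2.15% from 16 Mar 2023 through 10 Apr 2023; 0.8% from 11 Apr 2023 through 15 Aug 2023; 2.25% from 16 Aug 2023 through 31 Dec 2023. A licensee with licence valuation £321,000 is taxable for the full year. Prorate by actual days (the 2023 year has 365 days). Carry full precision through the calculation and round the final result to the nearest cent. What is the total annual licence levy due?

£4,538.85

1 Jan – 15 Mar 2023: 74 days at 0.65% → £321,000 × 0.65% × 74/365 = £423.0164
16 Mar – 10 Apr 2023: 26 days at 2.15% → £321,000 × 2.15% × 26/365 = £491.6137
11 Apr – 15 Aug 2023: 127 days at 0.8% → £321,000 × 0.8% × 127/365 = £893.5233
16 Aug – 31 Dec 2023: 138 days at 2.25% → £321,000 × 2.25% × 138/365 = £2,730.6986
Total = £4,538.8521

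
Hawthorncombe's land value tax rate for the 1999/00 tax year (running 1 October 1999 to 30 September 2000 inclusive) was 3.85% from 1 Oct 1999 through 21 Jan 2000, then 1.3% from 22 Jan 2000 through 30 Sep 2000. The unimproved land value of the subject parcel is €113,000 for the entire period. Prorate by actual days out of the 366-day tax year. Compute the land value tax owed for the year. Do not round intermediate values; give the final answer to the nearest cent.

€2,358.64

1 Oct 1999 – 21 Jan 2000: 113 days at 3.85% → €113,000 × 3.85% × 113/366 = €1,343.1872
22 Jan – 30 Sep 2000: 253 days at 1.3% → €113,000 × 1.3% × 253/366 = €1,015.4563
Total = €2,358.6434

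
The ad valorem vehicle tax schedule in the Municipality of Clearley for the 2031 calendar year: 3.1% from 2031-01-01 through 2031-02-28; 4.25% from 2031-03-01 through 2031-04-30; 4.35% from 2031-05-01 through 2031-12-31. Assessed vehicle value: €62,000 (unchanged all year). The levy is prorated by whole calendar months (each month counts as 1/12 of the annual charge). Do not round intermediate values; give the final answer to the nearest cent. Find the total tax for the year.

€2,557.50

2031-01-01 to 2031-02-28: 2 months at 3.1% → €62,000 × 3.1% × 2/12 = €320.3333
2031-03-01 to 2031-04-30: 2 months at 4.25% → €62,000 × 4.25% × 2/12 = €439.1667
2031-05-01 to 2031-12-31: 8 months at 4.35% → €62,000 × 4.35% × 8/12 = €1,798.0000
Total = €2,557.5000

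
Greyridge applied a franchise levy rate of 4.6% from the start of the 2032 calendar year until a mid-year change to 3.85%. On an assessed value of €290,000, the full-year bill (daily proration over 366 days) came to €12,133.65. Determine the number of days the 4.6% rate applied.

163 days

Let d = days at the first rate; then 366 − d days at the second rate.
€290,000 × [4.6%·d + 3.85%·(366−d)] / 366 = €12,133.65
Solving gives d = 163, so the new rate took effect on June 12, 2032.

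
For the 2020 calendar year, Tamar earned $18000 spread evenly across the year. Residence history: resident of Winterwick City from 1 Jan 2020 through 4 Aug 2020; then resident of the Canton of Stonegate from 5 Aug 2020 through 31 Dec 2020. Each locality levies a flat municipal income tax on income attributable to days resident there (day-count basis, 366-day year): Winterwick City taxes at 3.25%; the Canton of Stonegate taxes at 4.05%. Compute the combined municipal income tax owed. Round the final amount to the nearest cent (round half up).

$643.62

Winterwick City, 1 Jan – 4 Aug 2020: 217 days → $18000 × 3.25% × 217/366 = $346.8443
The Canton of Stonegate, 5 Aug – 31 Dec 2020: 149 days → $18000 × 4.05% × 149/366 = $296.7787
Total = $643.6230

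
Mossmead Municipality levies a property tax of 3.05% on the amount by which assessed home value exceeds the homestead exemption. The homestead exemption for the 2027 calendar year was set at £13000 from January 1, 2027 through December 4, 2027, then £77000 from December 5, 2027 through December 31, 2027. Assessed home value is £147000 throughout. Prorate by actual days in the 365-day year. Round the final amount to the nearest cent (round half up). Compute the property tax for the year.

January 1 – December 4, 2027: 338 days, exemption £13000 → (£147000 − £13000) × 3.05% × 338/365 = £3784.6740
December 5 – December 31, 2027: 27 days, exemption £77000 → (£147000 − £77000) × 3.05% × 27/365 = £157.9315
Total = £3942.6055

£3942.61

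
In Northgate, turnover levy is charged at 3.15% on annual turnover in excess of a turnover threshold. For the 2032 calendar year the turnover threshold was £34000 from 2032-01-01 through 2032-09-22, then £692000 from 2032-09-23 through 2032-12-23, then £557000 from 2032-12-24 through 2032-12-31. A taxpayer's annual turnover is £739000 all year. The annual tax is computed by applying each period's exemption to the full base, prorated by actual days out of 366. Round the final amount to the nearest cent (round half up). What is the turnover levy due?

2032-01-01 to 2032-09-22: 266 days, exemption £34000 → (£739000 − £34000) × 3.15% × 266/366 = £16139.8770
2032-09-23 to 2032-12-23: 92 days, exemption £692000 → (£739000 − £692000) × 3.15% × 92/366 = £372.1475
2032-12-24 to 2032-12-31: 8 days, exemption £557000 → (£739000 − £557000) × 3.15% × 8/366 = £125.3115
Total = £16637.3361

£16637.34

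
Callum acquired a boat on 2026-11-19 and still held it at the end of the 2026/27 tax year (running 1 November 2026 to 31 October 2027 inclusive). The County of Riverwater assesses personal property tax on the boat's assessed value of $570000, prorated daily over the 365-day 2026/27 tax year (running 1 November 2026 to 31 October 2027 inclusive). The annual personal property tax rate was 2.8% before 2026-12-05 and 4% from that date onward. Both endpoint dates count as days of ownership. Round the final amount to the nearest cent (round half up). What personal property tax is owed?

$21375.78

2026-11-19 to 2026-12-04: 16 days at 2.8% → $570000 × 2.8% × 16/365 = $699.6164
2026-12-05 to 2027-10-31: 331 days at 4% → $570000 × 4% × 331/365 = $20676.1644
Total = $21375.7808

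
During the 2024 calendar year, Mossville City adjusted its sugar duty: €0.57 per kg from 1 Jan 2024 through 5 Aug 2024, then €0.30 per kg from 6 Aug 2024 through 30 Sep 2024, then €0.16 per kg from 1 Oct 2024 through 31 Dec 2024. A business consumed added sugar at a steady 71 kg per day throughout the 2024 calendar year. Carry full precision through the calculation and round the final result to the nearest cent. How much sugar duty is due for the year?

€11,060.38

1 Jan – 5 Aug 2024: 218 days × 71 kg/day = 15,478 kg at €0.57/kg → €8,822.46
6 Aug – 30 Sep 2024: 56 days × 71 kg/day = 3,976 kg at €0.30/kg → €1,192.80
1 Oct – 31 Dec 2024: 92 days × 71 kg/day = 6,532 kg at €0.16/kg → €1,045.12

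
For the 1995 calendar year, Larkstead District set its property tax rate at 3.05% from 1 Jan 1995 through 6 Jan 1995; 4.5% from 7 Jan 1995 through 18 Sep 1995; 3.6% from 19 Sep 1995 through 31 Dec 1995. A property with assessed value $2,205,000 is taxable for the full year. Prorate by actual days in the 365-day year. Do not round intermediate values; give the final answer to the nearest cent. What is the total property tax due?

1 Jan – 6 Jan 1995: 6 days at 3.05% → $2,205,000 × 3.05% × 6/365 = $1,105.5205
7 Jan – 18 Sep 1995: 255 days at 4.5% → $2,205,000 × 4.5% × 255/365 = $69,321.5753
19 Sep – 31 Dec 1995: 104 days at 3.6% → $2,205,000 × 3.6% × 104/365 = $22,617.8630
Total = $93,044.9589

$93,044.96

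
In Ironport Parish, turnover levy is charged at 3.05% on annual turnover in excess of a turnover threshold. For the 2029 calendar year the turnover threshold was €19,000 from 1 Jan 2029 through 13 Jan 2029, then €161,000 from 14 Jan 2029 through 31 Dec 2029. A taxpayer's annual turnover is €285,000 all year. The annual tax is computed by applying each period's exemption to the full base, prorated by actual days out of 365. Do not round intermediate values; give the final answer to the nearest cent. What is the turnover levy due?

1 Jan – 13 Jan 2029: 13 days, exemption €19,000 → (€285,000 − €19,000) × 3.05% × 13/365 = €288.9562
14 Jan – 31 Dec 2029: 352 days, exemption €161,000 → (€285,000 − €161,000) × 3.05% × 352/365 = €3,647.2986
Total = €3,936.2548

€3,936.25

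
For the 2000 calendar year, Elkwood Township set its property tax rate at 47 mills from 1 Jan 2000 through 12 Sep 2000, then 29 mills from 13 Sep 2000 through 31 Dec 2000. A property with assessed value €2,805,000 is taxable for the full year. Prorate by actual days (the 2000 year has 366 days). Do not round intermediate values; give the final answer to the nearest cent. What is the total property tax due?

€116,660.41

1 Jan – 12 Sep 2000: 256 days at 47 mills → €2,805,000 × 4.7% × 256/366 = €92,212.4590
13 Sep – 31 Dec 2000: 110 days at 29 mills → €2,805,000 × 2.9% × 110/366 = €24,447.9508
Total = €116,660.4098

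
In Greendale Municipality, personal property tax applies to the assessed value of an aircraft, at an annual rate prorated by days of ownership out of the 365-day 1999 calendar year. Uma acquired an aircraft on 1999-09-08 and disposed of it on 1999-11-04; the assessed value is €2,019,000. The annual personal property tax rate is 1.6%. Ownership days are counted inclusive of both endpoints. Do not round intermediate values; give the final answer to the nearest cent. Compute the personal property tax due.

€5,133.24

Days held (1999-09-08 to 1999-11-04): 58 out of 365
Tax = €2,019,000 × 1.6% × 58/365 = €5,133.2384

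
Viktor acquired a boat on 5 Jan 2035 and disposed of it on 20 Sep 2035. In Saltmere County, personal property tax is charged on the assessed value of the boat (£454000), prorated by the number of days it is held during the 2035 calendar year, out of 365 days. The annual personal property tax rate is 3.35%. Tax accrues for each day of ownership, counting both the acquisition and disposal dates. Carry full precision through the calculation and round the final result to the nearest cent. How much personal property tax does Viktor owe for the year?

Days held (5 Jan – 20 Sep 2035): 259 out of 365
Tax = £454000 × 3.35% × 259/365 = £10792.1397

£10792.14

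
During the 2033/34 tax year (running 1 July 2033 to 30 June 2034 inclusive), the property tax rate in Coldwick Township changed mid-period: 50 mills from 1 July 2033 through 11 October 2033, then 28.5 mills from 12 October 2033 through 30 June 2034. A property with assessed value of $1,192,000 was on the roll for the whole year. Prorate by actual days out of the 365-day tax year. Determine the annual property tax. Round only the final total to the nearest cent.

1 July – 11 October 2033: 103 days at 50 mills → $1,192,000 × 5% × 103/365 = $16,818.6301
12 October 2033 – 30 June 2034: 262 days at 28.5 mills → $1,192,000 × 2.85% × 262/365 = $24,385.3808
Total = $41,204.0110

$41,204.01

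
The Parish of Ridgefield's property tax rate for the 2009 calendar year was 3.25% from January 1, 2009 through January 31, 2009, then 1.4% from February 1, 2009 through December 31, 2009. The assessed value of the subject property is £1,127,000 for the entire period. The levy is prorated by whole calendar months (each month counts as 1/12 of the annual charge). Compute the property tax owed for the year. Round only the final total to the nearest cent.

£17,515.46

January 1 – January 31, 2009: 1 month at 3.25% → £1,127,000 × 3.25% × 1/12 = £3,052.2917
February 1 – December 31, 2009: 11 months at 1.4% → £1,127,000 × 1.4% × 11/12 = £14,463.1667
Total = £17,515.4583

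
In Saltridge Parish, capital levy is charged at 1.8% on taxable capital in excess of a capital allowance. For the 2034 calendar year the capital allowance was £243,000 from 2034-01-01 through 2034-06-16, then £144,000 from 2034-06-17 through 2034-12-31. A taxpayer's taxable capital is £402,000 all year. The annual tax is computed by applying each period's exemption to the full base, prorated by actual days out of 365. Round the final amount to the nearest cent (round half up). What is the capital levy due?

£3,828.67

2034-01-01 to 2034-06-16: 167 days, exemption £243,000 → (£402,000 − £243,000) × 1.8% × 167/365 = £1,309.4630
2034-06-17 to 2034-12-31: 198 days, exemption £144,000 → (£402,000 − £144,000) × 1.8% × 198/365 = £2,519.2110
Total = £3,828.6740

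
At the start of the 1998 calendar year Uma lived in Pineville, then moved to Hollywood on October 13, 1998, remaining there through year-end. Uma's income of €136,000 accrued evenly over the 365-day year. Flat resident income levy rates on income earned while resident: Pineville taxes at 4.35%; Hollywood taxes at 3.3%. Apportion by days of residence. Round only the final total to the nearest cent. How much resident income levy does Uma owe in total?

Pineville, January 1 – October 12, 1998: 285 days → €136,000 × 4.35% × 285/365 = €4,619.3425
Hollywood, October 13 – December 31, 1998: 80 days → €136,000 × 3.3% × 80/365 = €983.6712
Total = €5,603.0137

€5,603.01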